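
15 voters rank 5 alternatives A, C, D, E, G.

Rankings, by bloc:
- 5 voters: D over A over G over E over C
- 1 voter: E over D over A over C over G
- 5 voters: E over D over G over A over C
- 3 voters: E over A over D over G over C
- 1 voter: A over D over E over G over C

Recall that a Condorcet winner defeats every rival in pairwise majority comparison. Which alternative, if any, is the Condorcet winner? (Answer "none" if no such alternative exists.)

E

Pairwise majorities:
A vs C: A is ranked higher on 5+1+5+3+1 = 15 ballots, C on 0. A wins 15–0.
A vs D: D, 11–4.
A vs E: E, 9–6.
A vs G: A wins 10–5.
C vs D: 0 to 15, D.
C vs E: C is ranked higher on 0 ballots, E on 15. E wins 15–0.
C vs G: C is ranked higher on 1 ballot, G on 14. G wins 14–1.
D vs E: 5+1 = 6 for D, 9 for E — E by 9–6.
D vs G: D is ranked higher on 5+1+5+3+1 = 15 ballots, G on 0. D wins 15–0.
E vs G: E, 10–5.
E wins every pairwise contest, so E is the Condorcet winner.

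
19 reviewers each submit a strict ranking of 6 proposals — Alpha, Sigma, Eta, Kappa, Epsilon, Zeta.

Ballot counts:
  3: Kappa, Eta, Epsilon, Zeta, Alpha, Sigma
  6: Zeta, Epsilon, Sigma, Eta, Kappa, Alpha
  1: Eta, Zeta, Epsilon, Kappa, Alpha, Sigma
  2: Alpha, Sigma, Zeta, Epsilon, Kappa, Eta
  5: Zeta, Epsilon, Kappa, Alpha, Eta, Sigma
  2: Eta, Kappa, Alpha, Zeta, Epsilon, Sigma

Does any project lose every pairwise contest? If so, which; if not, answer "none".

Pairwise majorities:
Alpha vs Sigma: Alpha, 13–6.
Alpha vs Eta: Eta wins 12–7.
Alpha–Kappa: Kappa 17–2.
Alpha–Epsilon: Epsilon 15–4.
Alpha vs Zeta: Zeta wins 15–4.
Sigma vs Eta: Sigma preferred on 6+2 = 8 ballots; Eta wins 11–8.
Sigma–Kappa: Kappa 11–8.
Sigma vs Epsilon: Sigma preferred on 2 ballots; Epsilon wins 17–2.
Sigma vs Zeta: 2 to 17, Zeta.
Eta–Kappa: Kappa 10–9.
Eta vs Epsilon: Eta preferred on 3+1+2 = 6 ballots; Epsilon wins 13–6.
Eta vs Zeta: Zeta wins 13–6.
Kappa vs Epsilon: Epsilon, 14–5.
Kappa vs Zeta: Zeta wins 14–5.
Epsilon vs Zeta: Zeta wins 16–3.
Sigma loses to every other project — it is the Condorcet loser.

Sigma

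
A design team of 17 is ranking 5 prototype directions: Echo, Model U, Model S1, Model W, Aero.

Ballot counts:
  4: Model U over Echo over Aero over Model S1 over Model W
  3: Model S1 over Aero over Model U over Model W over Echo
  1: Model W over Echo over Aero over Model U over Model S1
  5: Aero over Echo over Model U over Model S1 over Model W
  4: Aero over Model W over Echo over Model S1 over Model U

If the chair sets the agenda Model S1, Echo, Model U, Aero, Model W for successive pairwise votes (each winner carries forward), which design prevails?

Round 1: Model S1 vs Echo — 3–14, Echo advances.
Round 2: Echo vs Model U — 10–7, Echo advances.
Round 3: Echo vs Aero — 5–12, Aero advances.
Round 4: Aero vs Model W — 16–1, Aero advances.
Aero survives the agenda.

Aero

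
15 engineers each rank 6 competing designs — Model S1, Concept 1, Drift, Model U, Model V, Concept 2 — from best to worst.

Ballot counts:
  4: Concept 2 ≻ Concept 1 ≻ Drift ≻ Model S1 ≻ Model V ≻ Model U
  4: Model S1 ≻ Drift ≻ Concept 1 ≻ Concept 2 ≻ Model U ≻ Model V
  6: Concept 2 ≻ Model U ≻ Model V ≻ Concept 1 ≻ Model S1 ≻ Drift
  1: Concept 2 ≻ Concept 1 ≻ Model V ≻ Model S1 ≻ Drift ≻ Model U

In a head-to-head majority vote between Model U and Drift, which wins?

Drift

Ballots ranking Model U above Drift: 6.
Ballots ranking Drift above Model U: 15 − 6 = 9.
Drift wins the head-to-head 9–6.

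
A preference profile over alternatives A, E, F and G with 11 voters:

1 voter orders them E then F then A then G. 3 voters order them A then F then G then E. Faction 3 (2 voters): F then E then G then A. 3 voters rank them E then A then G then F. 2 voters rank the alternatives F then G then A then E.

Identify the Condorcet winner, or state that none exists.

none

Check each pair by majority over 11 ballots:
A vs E: 5 to 6, E.
A vs F: A wins 6–5.
A vs G: A is ranked higher on 1+3+3 = 7 ballots, G on 4. A wins 7–4.
E vs F: F wins 7–4.
E vs G: E, 6–5.
F vs G: 1+3+2+2 = 8 for F, 3 for G — F by 8–3.
Each alternative drops at least one matchup (A loses to E; E loses to F; F loses to A; G loses to A); the cycle A > F > E > A rules out a Condorcet winner.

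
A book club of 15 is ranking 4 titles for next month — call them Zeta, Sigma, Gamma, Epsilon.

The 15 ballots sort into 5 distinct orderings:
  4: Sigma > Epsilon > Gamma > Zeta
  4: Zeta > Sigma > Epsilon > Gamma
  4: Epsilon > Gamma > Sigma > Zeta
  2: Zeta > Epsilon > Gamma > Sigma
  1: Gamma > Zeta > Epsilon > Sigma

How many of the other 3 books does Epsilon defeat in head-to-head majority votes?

Epsilon against each rival (15 members):
Epsilon–Zeta: Epsilon 8–7.
Epsilon vs Sigma: 4+2+1 = 7 for Epsilon, 8 for Sigma — Sigma by 8–7.
Epsilon vs Gamma: 4+4+4+2 = 14 for Epsilon, 1 for Gamma — Epsilon by 14–1.
Epsilon beats Zeta, Gamma; loses to Sigma — 2 pairwise wins.

2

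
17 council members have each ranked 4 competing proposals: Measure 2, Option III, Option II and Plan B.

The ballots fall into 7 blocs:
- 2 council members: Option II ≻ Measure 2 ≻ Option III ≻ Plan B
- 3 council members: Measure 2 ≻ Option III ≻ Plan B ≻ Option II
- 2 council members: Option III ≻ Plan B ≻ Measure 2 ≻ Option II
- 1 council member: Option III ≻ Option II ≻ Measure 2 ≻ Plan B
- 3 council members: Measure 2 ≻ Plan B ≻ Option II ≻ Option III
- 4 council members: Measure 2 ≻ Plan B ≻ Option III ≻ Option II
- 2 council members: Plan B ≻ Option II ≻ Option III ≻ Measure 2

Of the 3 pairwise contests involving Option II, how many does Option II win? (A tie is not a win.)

0

Option II against each rival (17 council members):
Option II–Measure 2: Measure 2 12–5.
Option II vs Option III: Option III, 10–7.
Option II vs Plan B: Plan B wins 14–3.
Option II beats no one; loses to Measure 2, Option III, Plan B — 0 pairwise wins.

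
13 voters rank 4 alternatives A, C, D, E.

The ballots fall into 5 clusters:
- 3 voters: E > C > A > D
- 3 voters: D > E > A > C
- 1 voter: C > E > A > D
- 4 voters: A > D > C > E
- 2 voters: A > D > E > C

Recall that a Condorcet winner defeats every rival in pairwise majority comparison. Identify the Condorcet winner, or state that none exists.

Head-to-head results (13 voters):
A vs C: 3+4+2 = 9 for A, 4 for C — A by 9–4.
A vs D: A is ranked higher on 3+1+4+2 = 10 ballots, D on 3. A wins 10–3.
A vs E: A is ranked higher on 4+2 = 6 ballots, E on 7. E wins 7–6.
C vs D: 3+1 = 4 for C, 9 for D — D by 9–4.
C vs E: 5 to 8, E.
D vs E: D is ranked higher on 3+4+2 = 9 ballots, E on 4. D wins 9–4.
Every alternative loses at least once (A loses to E; C loses to A; D loses to A; E loses to D). The majority relation contains the cycle A > D > E > A, so there is no Condorcet winner.

none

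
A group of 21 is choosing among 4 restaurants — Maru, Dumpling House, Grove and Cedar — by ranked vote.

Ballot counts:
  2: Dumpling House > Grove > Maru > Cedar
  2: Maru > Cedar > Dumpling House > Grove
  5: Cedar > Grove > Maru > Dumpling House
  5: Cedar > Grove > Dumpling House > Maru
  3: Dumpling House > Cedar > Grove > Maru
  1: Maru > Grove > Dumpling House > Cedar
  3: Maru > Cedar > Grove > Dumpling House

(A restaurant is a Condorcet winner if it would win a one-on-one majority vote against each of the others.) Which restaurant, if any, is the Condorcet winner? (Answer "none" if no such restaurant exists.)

Head-to-head results (21 friends):
Maru–Dumpling House: Maru 11–10.
Maru–Grove: Grove 15–6.
Maru vs Cedar: Cedar, 13–8.
Dumpling House vs Grove: Grove, 14–7.
Dumpling House vs Cedar: Cedar wins 15–6.
Grove vs Cedar: Cedar wins 18–3.
Cedar defeats every rival head-to-head and is the Condorcet winner.

Cedar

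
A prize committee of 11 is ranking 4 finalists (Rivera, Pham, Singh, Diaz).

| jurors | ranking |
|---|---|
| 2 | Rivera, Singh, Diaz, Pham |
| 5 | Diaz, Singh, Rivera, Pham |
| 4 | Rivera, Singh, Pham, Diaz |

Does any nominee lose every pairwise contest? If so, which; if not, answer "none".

Pham

Head-to-head results (11 jurors):
Rivera vs Pham: Rivera preferred on 2+5+4 = 11 ballots; Rivera wins 11–0.
Rivera vs Singh: Rivera is ranked higher on 2+4 = 6 ballots, Singh on 5. Rivera wins 6–5.
Rivera–Diaz: Rivera 6–5.
Pham vs Singh: 0 to 11, Singh.
Pham–Diaz: Diaz 7–4.
Singh vs Diaz: Singh preferred on 2+4 = 6 ballots; Singh wins 6–5.
Pham is beaten in every head-to-head and is the Condorcet loser.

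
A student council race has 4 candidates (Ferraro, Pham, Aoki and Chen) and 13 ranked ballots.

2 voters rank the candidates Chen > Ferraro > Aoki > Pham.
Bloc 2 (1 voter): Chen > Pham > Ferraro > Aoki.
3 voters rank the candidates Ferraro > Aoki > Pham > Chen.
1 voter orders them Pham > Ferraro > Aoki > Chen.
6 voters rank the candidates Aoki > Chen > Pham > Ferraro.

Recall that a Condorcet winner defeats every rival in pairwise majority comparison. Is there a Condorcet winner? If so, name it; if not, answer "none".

none

Pairwise majorities:
Ferraro vs Pham: 5 to 8, Pham.
Ferraro vs Aoki: 7 to 6, Ferraro.
Ferraro vs Chen: 4 to 9, Chen.
Pham vs Aoki: 2 to 11, Aoki.
Pham–Chen: Chen 9–4.
Aoki vs Chen: Aoki is ranked higher on 3+1+6 = 10 ballots, Chen on 3. Aoki wins 10–3.
Each candidate drops at least one matchup (Ferraro loses to Pham; Pham loses to Aoki; Aoki loses to Ferraro; Chen loses to Aoki); the cycle Ferraro beats Aoki beats Pham beats Ferraro rules out a Condorcet winner.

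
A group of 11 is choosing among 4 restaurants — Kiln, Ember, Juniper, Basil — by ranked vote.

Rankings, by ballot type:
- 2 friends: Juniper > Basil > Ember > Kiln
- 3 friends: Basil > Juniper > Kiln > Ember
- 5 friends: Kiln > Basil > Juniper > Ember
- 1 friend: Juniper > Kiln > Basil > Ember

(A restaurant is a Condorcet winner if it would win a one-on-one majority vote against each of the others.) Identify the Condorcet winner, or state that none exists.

Check each pair by majority over 11 ballots:
Kiln vs Ember: Kiln wins 9–2.
Kiln–Juniper: Juniper 6–5.
Kiln vs Basil: Kiln, 6–5.
Ember–Juniper: Juniper 11–0.
Ember vs Basil: Basil, 11–0.
Juniper–Basil: Basil 8–3.
Every restaurant loses at least once (Kiln loses to Juniper; Ember loses to Kiln; Juniper loses to Basil; Basil loses to Kiln). The majority relation contains the cycle Kiln beats Basil beats Juniper beats Kiln, so there is no Condorcet winner.

none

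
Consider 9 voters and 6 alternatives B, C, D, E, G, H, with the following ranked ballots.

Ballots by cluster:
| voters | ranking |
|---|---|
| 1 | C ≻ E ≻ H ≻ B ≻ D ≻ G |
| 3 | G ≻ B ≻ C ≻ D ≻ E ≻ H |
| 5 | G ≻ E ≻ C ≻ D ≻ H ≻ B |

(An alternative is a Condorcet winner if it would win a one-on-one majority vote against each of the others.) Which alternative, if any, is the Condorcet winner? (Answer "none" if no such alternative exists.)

G

Check each pair by majority over 9 ballots:
B vs C: C wins 6–3.
B vs D: B is ranked higher on 1+3 = 4 ballots, D on 5. D wins 5–4.
B–E: E 6–3.
B–G: G 8–1.
B vs H: H, 6–3.
C vs D: C, 9–0.
C vs E: C preferred on 1+3 = 4 ballots; E wins 5–4.
C vs G: C preferred on 1 ballot; G wins 8–1.
C vs H: C, 9–0.
D vs E: E, 6–3.
D vs G: G wins 8–1.
D vs H: 3+5 = 8 for D, 1 for H — D by 8–1.
E vs G: 1 for E, 8 for G — G by 8–1.
E–H: E 9–0.
G vs H: G is ranked higher on 3+5 = 8 ballots, H on 1. G wins 8–1.
G defeats every rival head-to-head and is the Condorcet winner.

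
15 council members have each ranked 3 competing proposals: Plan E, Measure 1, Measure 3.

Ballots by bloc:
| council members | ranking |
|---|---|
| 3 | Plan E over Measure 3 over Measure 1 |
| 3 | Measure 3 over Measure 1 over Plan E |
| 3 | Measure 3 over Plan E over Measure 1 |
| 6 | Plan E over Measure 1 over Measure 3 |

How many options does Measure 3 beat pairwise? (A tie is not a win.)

Measure 3 against each rival (15 council members):
Measure 3 vs Plan E: Plan E, 9–6.
Measure 3 vs Measure 1: Measure 3 is ranked higher on 3+3+3 = 9 ballots, Measure 1 on 6. Measure 3 wins 9–6.
Measure 3 beats Measure 1; loses to Plan E — 1 pairwise win.

1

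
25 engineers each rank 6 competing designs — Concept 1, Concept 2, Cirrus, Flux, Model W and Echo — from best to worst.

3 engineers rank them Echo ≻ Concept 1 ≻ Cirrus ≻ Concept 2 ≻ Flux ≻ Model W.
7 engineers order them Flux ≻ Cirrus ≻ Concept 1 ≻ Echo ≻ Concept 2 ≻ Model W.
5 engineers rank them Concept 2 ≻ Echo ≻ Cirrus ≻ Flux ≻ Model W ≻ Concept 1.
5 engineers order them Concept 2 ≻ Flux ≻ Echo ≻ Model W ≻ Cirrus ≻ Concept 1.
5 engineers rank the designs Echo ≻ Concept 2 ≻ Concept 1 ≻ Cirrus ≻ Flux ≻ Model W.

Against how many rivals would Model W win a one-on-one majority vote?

0

Model W against each rival (25 engineers):
Model W vs Concept 1: Model W preferred on 5+5 = 10 ballots; Concept 1 wins 15–10.
Model W vs Concept 2: 0 to 25, Concept 2.
Model W–Cirrus: Cirrus 20–5.
Model W vs Flux: Flux, 25–0.
Model W–Echo: Echo 25–0.
Model W beats no one; loses to Concept 1, Concept 2, Cirrus, Flux, Echo — 0 pairwise wins.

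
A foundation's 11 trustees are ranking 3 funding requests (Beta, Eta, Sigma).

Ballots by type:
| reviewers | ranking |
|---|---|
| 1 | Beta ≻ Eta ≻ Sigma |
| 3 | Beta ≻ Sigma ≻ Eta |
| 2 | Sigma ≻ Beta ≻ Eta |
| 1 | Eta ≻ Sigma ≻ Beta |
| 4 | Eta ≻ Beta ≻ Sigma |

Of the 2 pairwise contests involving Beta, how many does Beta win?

2

Beta against each rival (11 reviewers):
Beta vs Eta: 6 to 5, Beta.
Beta vs Sigma: Beta is ranked higher on 1+3+4 = 8 ballots, Sigma on 3. Beta wins 8–3.
Beta beats Eta, Sigma — 2 pairwise wins.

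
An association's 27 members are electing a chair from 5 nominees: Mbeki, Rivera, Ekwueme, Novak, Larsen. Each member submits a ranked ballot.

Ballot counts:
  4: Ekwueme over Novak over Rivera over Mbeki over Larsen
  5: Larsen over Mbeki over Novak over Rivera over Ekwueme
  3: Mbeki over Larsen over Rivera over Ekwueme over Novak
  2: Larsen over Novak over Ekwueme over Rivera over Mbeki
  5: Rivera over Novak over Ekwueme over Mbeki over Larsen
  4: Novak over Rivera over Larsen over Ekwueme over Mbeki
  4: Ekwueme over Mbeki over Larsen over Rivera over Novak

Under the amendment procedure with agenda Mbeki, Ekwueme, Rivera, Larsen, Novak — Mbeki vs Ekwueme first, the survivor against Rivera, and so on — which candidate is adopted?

Larsen

Round 1: Mbeki vs Ekwueme — 8–19, Ekwueme advances.
Round 2: Ekwueme vs Rivera — 10–17, Rivera advances.
Round 3: Rivera vs Larsen — 13–14, Larsen advances.
Round 4: Larsen vs Novak — 14–13, Larsen advances.
Larsen survives the agenda.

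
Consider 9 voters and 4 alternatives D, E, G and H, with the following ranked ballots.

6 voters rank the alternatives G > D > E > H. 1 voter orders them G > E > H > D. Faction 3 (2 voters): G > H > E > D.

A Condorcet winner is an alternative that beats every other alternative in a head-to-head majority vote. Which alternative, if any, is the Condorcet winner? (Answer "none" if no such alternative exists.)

Check each pair by majority over 9 ballots:
D vs E: D, 6–3.
D vs G: 0 for D, 9 for G — G by 9–0.
D vs H: D, 6–3.
E vs G: 0 for E, 9 for G — G by 9–0.
E vs H: 6+1 = 7 for E, 2 for H — E by 7–2.
G vs H: G preferred on 6+1+2 = 9 ballots; G wins 9–0.
G defeats every rival head-to-head and is the Condorcet winner.

G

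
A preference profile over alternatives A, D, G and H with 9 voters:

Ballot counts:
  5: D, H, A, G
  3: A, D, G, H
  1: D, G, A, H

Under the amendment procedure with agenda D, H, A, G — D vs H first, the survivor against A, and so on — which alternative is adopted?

D

Round 1: D vs H — 9–0, D advances.
Round 2: D vs A — 6–3, D advances.
Round 3: D vs G — 9–0, D advances.
The agenda winner is D.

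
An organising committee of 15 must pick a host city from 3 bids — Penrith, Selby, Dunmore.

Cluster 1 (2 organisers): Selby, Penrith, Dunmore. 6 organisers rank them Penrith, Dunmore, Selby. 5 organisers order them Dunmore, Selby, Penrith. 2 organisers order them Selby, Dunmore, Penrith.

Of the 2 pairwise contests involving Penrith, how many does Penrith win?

1

Penrith against each rival (15 organisers):
Penrith vs Selby: Selby wins 9–6.
Penrith–Dunmore: Penrith 8–7.
Penrith beats Dunmore; loses to Selby — 1 pairwise win.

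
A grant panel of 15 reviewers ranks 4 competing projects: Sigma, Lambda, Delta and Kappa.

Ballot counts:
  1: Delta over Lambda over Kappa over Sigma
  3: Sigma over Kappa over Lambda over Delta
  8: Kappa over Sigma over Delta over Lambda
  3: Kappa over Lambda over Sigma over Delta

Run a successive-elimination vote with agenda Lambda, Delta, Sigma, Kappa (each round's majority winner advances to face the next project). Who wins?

Kappa

Round 1: Lambda vs Delta — 6–9, Delta advances.
Round 2: Delta vs Sigma — 1–14, Sigma advances.
Round 3: Sigma vs Kappa — 3–12, Kappa advances.
Kappa survives the agenda.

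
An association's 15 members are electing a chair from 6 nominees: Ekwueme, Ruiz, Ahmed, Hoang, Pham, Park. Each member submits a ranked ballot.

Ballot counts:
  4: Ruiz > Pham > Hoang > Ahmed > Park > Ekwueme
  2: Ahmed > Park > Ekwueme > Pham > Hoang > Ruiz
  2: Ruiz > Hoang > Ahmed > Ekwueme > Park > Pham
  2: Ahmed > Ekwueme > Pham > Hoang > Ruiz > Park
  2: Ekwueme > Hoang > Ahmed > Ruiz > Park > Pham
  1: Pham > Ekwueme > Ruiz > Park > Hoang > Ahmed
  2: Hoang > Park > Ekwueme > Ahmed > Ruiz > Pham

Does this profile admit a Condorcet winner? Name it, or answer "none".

Check each pair by majority over 15 ballots:
Ekwueme vs Ruiz: 2+2+2+1+2 = 9 for Ekwueme, 6 for Ruiz — Ekwueme by 9–6.
Ekwueme vs Ahmed: Ahmed wins 10–5.
Ekwueme vs Hoang: 2+2+2+1 = 7 for Ekwueme, 8 for Hoang — Hoang by 8–7.
Ekwueme vs Pham: 10 to 5, Ekwueme.
Ekwueme vs Park: Park wins 8–7.
Ruiz vs Ahmed: Ahmed wins 8–7.
Ruiz vs Hoang: 7 to 8, Hoang.
Ruiz vs Pham: Ruiz, 10–5.
Ruiz vs Park: Ruiz wins 11–4.
Ahmed vs Hoang: 4 to 11, Hoang.
Ahmed vs Pham: Ahmed is ranked higher on 2+2+2+2+2 = 10 ballots, Pham on 5. Ahmed wins 10–5.
Ahmed–Park: Ahmed 12–3.
Hoang vs Pham: Pham wins 9–6.
Hoang vs Park: Hoang wins 12–3.
Pham vs Park: 7 to 8, Park.
Every candidate loses at least once (Ekwueme loses to Ahmed; Ruiz loses to Ekwueme; Ahmed loses to Hoang; Hoang loses to Pham; Pham loses to Ekwueme; Park loses to Ruiz). The majority relation contains the cycle Ekwueme → Ruiz → Park → Ekwueme, so there is no Condorcet winner.

none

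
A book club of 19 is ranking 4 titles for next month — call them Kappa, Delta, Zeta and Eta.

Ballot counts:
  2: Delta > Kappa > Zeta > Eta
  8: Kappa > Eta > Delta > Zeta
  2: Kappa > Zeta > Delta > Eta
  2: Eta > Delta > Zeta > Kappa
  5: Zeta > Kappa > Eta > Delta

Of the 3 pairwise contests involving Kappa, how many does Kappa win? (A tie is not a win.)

3

Kappa against each rival (19 members):
Kappa vs Delta: Kappa, 15–4.
Kappa vs Zeta: 2+8+2 = 12 for Kappa, 7 for Zeta — Kappa by 12–7.
Kappa vs Eta: Kappa wins 17–2.
Kappa beats Delta, Zeta, Eta — 3 pairwise wins.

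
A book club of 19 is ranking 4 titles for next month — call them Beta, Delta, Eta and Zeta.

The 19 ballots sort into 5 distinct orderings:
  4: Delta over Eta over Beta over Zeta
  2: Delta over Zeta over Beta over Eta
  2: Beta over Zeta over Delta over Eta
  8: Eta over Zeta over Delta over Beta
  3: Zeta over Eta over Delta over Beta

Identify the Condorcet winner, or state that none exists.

Eta

Check each pair by majority over 19 ballots:
Beta vs Delta: 2 for Beta, 17 for Delta — Delta by 17–2.
Beta vs Eta: 4 to 15, Eta.
Beta vs Zeta: Beta preferred on 4+2 = 6 ballots; Zeta wins 13–6.
Delta–Eta: Eta 11–8.
Delta vs Zeta: Delta is ranked higher on 4+2 = 6 ballots, Zeta on 13. Zeta wins 13–6.
Eta vs Zeta: Eta wins 12–7.
Eta defeats every rival head-to-head and is the Condorcet winner.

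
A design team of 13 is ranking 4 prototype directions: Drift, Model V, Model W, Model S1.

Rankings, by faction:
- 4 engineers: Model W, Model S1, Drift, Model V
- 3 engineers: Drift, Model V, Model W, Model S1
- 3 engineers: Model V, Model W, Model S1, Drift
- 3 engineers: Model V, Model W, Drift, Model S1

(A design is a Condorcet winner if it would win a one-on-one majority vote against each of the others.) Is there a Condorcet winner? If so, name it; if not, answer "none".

none

Head-to-head results (13 engineers):
Drift vs Model V: Drift, 7–6.
Drift vs Model W: Model W wins 10–3.
Drift vs Model S1: Model S1 wins 7–6.
Model V vs Model W: Model V, 9–4.
Model V vs Model S1: Model V, 9–4.
Model W vs Model S1: Model W wins 13–0.
Each design drops at least one matchup (Drift loses to Model W; Model V loses to Drift; Model W loses to Model V; Model S1 loses to Model V); the cycle Drift > Model V > Model W > Drift rules out a Condorcet winner.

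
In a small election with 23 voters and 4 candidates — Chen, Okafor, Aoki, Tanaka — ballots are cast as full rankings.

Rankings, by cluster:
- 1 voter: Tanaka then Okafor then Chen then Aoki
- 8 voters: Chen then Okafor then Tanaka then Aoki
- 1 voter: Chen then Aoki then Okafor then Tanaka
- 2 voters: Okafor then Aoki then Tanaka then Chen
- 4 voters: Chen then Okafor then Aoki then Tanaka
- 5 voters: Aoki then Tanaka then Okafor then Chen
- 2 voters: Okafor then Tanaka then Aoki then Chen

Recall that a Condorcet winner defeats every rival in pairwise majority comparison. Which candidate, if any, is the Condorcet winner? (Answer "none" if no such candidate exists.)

Chen

Pairwise majorities:
Chen vs Okafor: Chen is ranked higher on 8+1+4 = 13 ballots, Okafor on 10. Chen wins 13–10.
Chen vs Aoki: Chen preferred on 1+8+1+4 = 14 ballots; Chen wins 14–9.
Chen vs Tanaka: Chen is ranked higher on 8+1+4 = 13 ballots, Tanaka on 10. Chen wins 13–10.
Okafor vs Aoki: 1+8+2+4+2 = 17 for Okafor, 6 for Aoki — Okafor by 17–6.
Okafor vs Tanaka: 8+1+2+4+2 = 17 for Okafor, 6 for Tanaka — Okafor by 17–6.
Aoki vs Tanaka: Aoki preferred on 1+2+4+5 = 12 ballots; Aoki wins 12–11.
Only Chen has no losses; Chen is the Condorcet winner.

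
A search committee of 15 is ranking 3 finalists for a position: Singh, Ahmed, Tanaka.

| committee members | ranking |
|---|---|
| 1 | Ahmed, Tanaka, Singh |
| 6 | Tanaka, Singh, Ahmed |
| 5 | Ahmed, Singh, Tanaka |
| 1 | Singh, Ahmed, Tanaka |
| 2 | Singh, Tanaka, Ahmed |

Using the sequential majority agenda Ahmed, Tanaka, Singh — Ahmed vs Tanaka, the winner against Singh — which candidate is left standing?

Singh

Round 1: Ahmed vs Tanaka — 7–8, Tanaka advances.
Round 2: Tanaka vs Singh — 7–8, Singh advances.
The agenda winner is Singh.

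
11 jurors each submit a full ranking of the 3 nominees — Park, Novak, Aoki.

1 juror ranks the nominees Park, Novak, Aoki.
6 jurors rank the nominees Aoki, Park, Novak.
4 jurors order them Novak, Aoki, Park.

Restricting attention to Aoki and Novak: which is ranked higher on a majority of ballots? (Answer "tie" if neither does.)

Aoki

Ballots ranking Aoki above Novak: 6.
Ballots ranking Novak above Aoki: 11 − 6 = 5.
Aoki wins the head-to-head 6–5.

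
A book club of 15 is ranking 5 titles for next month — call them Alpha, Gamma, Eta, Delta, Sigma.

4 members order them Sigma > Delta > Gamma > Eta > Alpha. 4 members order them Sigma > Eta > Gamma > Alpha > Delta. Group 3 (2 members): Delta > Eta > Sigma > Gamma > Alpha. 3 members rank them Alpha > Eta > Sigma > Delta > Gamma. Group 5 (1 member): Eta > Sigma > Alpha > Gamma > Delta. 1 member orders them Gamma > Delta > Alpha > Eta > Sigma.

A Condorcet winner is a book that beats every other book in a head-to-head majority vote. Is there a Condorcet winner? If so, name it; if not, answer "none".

Sigma

Check each pair by majority over 15 ballots:
Alpha vs Gamma: Alpha preferred on 3+1 = 4 ballots; Gamma wins 11–4.
Alpha vs Eta: Eta, 11–4.
Alpha vs Delta: Alpha preferred on 4+3+1 = 8 ballots; Alpha wins 8–7.
Alpha vs Sigma: Sigma wins 11–4.
Gamma vs Eta: 4+1 = 5 for Gamma, 10 for Eta — Eta by 10–5.
Gamma vs Delta: Delta, 9–6.
Gamma vs Sigma: Gamma is ranked higher on 1 ballot, Sigma on 14. Sigma wins 14–1.
Eta vs Delta: 8 to 7, Eta.
Eta vs Sigma: Eta is ranked higher on 2+3+1+1 = 7 ballots, Sigma on 8. Sigma wins 8–7.
Delta–Sigma: Sigma 12–3.
Sigma wins every pairwise contest, so Sigma is the Condorcet winner.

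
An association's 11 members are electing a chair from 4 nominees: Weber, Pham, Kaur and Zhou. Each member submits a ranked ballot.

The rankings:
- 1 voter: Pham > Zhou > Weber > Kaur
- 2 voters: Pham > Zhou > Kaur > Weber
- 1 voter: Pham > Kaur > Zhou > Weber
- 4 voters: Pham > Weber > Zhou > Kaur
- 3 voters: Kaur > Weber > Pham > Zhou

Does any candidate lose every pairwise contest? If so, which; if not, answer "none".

none

Head-to-head results (11 voters):
Weber vs Pham: 3 to 8, Pham.
Weber vs Kaur: Kaur, 6–5.
Weber–Zhou: Weber 7–4.
Pham vs Kaur: Pham preferred on 1+2+1+4 = 8 ballots; Pham wins 8–3.
Pham vs Zhou: Pham is ranked higher on 1+2+1+4+3 = 11 ballots, Zhou on 0. Pham wins 11–0.
Kaur vs Zhou: Kaur is ranked higher on 1+3 = 4 ballots, Zhou on 7. Zhou wins 7–4.
No candidate is winless: Weber beats Zhou; Pham beats Weber; Kaur beats Weber; Zhou beats Kaur. There is no Condorcet loser.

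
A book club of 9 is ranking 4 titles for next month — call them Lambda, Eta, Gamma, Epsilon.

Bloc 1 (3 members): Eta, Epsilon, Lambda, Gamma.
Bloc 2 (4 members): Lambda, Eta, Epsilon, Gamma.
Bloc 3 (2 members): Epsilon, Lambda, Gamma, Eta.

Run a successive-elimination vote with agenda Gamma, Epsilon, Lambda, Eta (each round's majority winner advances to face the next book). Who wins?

Eta

Round 1: Gamma vs Epsilon — 0–9, Epsilon advances.
Round 2: Epsilon vs Lambda — 5–4, Epsilon advances.
Round 3: Epsilon vs Eta — 2–7, Eta advances.
The agenda winner is Eta.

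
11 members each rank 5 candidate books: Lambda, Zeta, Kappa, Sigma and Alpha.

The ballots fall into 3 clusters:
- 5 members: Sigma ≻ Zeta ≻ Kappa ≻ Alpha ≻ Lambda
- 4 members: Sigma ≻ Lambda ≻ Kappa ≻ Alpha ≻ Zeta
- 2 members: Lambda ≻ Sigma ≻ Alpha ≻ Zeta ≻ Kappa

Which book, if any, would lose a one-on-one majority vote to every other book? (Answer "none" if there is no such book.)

Pairwise majorities:
Lambda vs Zeta: Lambda preferred on 4+2 = 6 ballots; Lambda wins 6–5.
Lambda–Kappa: Lambda 6–5.
Lambda vs Sigma: Lambda is ranked higher on 2 ballots, Sigma on 9. Sigma wins 9–2.
Lambda vs Alpha: 6 to 5, Lambda.
Zeta vs Kappa: Zeta wins 7–4.
Zeta–Sigma: Sigma 11–0.
Zeta vs Alpha: Zeta preferred on 5 ballots; Alpha wins 6–5.
Kappa vs Sigma: 0 to 11, Sigma.
Kappa vs Alpha: 5+4 = 9 for Kappa, 2 for Alpha — Kappa by 9–2.
Sigma vs Alpha: Sigma is ranked higher on 5+4+2 = 11 ballots, Alpha on 0. Sigma wins 11–0.
Every book wins at least one matchup (Lambda beats Zeta; Zeta beats Kappa; Kappa beats Alpha; Sigma beats Lambda; Alpha beats Zeta), so there is no Condorcet loser.

none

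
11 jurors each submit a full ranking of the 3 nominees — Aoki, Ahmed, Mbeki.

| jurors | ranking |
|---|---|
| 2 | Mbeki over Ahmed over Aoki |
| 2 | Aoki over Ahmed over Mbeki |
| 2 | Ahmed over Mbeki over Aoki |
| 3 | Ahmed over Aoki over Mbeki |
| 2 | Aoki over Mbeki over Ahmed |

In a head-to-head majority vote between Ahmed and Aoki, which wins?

Ahmed

Ballots ranking Ahmed above Aoki: 2 + 2 + 3 = 7.
Ballots ranking Aoki above Ahmed: 11 − 7 = 4.
Ahmed wins the head-to-head 7–4.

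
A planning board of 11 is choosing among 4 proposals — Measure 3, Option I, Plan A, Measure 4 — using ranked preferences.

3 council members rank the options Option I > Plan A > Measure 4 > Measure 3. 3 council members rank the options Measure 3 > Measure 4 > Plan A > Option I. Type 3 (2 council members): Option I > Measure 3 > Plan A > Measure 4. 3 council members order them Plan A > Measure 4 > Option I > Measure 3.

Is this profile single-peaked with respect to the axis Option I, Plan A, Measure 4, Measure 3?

Axis positions: Option I=1, Plan A=2, Measure 4=3, Measure 3=4.
Type 1 (peak Option I at position 1): ranking walks positions 1-2-3-4, expanding outward from the peak — single-peaked.
Type 2 (peak Measure 3 at position 4): ranking walks positions 4-3-2-1, expanding outward from the peak — single-peaked.
Type 3: ranking walks positions 1-4-2-3; Measure 3 is ranked above Plan A even though Plan A lies between Measure 3 and the peak Option I on the axis — preferences dip and rise again. Not single-peaked.
Type 4 (peak Plan A at position 2): ranking walks positions 2-3-1-4, expanding outward from the peak — single-peaked.
Type 3 violates single-peakedness, so the profile is not single-peaked on this axis.

no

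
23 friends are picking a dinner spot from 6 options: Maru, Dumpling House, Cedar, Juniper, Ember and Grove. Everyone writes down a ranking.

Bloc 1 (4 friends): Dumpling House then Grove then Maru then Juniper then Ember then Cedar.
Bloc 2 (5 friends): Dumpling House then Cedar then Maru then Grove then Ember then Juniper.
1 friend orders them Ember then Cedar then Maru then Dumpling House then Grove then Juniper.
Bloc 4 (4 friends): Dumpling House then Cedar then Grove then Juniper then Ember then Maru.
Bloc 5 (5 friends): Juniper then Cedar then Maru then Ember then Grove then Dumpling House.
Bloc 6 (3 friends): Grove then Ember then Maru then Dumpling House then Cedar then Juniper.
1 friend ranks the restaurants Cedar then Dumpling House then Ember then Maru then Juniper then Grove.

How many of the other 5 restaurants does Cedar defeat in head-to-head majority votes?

Cedar against each rival (23 friends):
Cedar vs Maru: Cedar, 16–7.
Cedar vs Dumpling House: Dumpling House, 16–7.
Cedar vs Juniper: Cedar preferred on 5+1+4+3+1 = 14 ballots; Cedar wins 14–9.
Cedar vs Ember: 15 to 8, Cedar.
Cedar vs Grove: 5+1+4+5+1 = 16 for Cedar, 7 for Grove — Cedar by 16–7.
Cedar beats Maru, Juniper, Ember, Grove; loses to Dumpling House — 4 pairwise wins.

4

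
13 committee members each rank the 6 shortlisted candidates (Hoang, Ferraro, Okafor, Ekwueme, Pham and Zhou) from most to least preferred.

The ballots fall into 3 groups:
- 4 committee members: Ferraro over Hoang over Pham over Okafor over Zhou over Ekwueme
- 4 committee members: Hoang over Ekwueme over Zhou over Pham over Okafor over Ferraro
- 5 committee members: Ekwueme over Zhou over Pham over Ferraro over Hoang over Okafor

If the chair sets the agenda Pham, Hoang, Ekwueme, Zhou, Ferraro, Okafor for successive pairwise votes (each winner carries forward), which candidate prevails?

Ferraro

Round 1: Pham vs Hoang — 5–8, Hoang advances.
Round 2: Hoang vs Ekwueme — 8–5, Hoang advances.
Round 3: Hoang vs Zhou — 8–5, Hoang advances.
Round 4: Hoang vs Ferraro — 4–9, Ferraro advances.
Round 5: Ferraro vs Okafor — 9–4, Ferraro advances.
The agenda winner is Ferraro.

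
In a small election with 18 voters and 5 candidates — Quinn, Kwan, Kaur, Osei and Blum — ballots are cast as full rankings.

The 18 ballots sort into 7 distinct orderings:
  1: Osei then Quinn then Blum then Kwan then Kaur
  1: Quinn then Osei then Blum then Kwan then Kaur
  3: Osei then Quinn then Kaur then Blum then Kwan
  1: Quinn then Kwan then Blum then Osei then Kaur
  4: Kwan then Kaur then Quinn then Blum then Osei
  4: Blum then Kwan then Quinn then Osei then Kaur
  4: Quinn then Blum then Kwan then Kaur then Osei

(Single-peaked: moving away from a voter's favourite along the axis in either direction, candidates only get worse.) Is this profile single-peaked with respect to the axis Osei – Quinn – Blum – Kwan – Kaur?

no

Axis positions: Osei=1, Quinn=2, Blum=3, Kwan=4, Kaur=5.
Faction 1 (peak Osei at position 1): ranking walks positions 1-2-3-4-5, expanding outward from the peak — single-peaked.
Faction 2 (peak Quinn at position 2): ranking walks positions 2-1-3-4-5, expanding outward from the peak — single-peaked.
Faction 3: ranking walks positions 1-2-5-3-4; Kaur is ranked above Blum even though Blum lies between Kaur and the peak Osei on the axis — preferences dip and rise again. Not single-peaked.
Faction 4: ranking walks positions 2-4-3-1-5; Kwan is ranked above Blum even though Blum lies between Kwan and the peak Quinn on the axis — preferences dip and rise again. Not single-peaked.
Faction 5: ranking walks positions 4-5-2-3-1; Quinn is ranked above Blum even though Blum lies between Quinn and the peak Kwan on the axis — preferences dip and rise again. Not single-peaked.
Faction 6 (peak Blum at position 3): ranking walks positions 3-4-2-1-5, expanding outward from the peak — single-peaked.
Faction 7 (peak Quinn at position 2): ranking walks positions 2-3-4-5-1, expanding outward from the peak — single-peaked.
Faction 3 violates single-peakedness, so the profile is not single-peaked on this axis.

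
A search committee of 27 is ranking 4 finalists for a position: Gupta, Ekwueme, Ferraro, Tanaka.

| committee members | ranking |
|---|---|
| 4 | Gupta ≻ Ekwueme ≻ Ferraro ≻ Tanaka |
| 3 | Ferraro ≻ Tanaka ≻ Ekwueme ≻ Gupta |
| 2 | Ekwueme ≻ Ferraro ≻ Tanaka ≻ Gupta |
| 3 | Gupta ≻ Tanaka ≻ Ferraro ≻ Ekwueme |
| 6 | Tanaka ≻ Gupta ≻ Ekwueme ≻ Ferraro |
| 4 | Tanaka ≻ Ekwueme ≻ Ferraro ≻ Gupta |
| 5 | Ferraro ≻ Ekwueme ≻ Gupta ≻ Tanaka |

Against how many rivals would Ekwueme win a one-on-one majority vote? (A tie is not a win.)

2

Ekwueme against each rival (27 committee members):
Ekwueme vs Gupta: Ekwueme wins 14–13.
Ekwueme vs Ferraro: Ekwueme is ranked higher on 4+2+6+4 = 16 ballots, Ferraro on 11. Ekwueme wins 16–11.
Ekwueme vs Tanaka: Tanaka, 16–11.
Ekwueme beats Gupta, Ferraro; loses to Tanaka — 2 pairwise wins.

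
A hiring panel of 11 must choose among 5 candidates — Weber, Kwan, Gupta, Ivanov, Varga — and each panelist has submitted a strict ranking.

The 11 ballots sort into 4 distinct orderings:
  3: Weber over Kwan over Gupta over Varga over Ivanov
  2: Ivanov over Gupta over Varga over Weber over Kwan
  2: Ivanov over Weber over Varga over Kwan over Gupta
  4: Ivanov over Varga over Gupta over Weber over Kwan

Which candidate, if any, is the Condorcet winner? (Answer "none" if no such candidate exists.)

Head-to-head results (11 committee members):
Weber vs Kwan: 11 to 0, Weber.
Weber vs Gupta: Weber preferred on 3+2 = 5 ballots; Gupta wins 6–5.
Weber vs Ivanov: 3 to 8, Ivanov.
Weber vs Varga: Weber preferred on 3+2 = 5 ballots; Varga wins 6–5.
Kwan vs Gupta: Kwan preferred on 3+2 = 5 ballots; Gupta wins 6–5.
Kwan vs Ivanov: 3 to 8, Ivanov.
Kwan vs Varga: 3 to 8, Varga.
Gupta vs Ivanov: 3 for Gupta, 8 for Ivanov — Ivanov by 8–3.
Gupta vs Varga: 3+2 = 5 for Gupta, 6 for Varga — Varga by 6–5.
Ivanov vs Varga: 2+2+4 = 8 for Ivanov, 3 for Varga — Ivanov by 8–3.
Ivanov defeats every rival head-to-head and is the Condorcet winner.

Ivanov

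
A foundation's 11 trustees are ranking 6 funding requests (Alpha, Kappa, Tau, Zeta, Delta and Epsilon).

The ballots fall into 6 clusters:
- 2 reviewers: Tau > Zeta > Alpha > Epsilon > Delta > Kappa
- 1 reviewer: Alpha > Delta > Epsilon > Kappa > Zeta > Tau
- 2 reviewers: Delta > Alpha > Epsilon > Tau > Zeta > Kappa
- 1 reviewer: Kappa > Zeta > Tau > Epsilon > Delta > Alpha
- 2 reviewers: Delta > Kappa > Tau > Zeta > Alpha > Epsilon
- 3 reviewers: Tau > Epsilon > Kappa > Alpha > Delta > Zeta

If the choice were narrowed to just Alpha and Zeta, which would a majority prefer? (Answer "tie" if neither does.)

Ballots ranking Alpha above Zeta: 1 + 2 + 3 = 6.
Ballots ranking Zeta above Alpha: 11 − 6 = 5.
Alpha wins the head-to-head 6–5.

Alpha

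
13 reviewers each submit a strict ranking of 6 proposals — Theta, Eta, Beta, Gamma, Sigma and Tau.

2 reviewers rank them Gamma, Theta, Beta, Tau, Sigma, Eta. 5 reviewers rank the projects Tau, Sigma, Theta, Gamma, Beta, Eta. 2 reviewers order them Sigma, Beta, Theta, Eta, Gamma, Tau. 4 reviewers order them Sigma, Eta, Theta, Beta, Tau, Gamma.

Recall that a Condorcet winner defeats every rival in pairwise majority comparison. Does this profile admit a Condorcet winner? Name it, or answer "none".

none

Pairwise majorities:
Theta vs Eta: Theta is ranked higher on 2+5+2 = 9 ballots, Eta on 4. Theta wins 9–4.
Theta vs Beta: Theta preferred on 2+5+4 = 11 ballots; Theta wins 11–2.
Theta–Gamma: Theta 11–2.
Theta vs Sigma: Theta is ranked higher on 2 ballots, Sigma on 11. Sigma wins 11–2.
Theta vs Tau: 2+2+4 = 8 for Theta, 5 for Tau — Theta by 8–5.
Eta vs Beta: 4 for Eta, 9 for Beta — Beta by 9–4.
Eta–Gamma: Gamma 7–6.
Eta vs Sigma: Sigma wins 13–0.
Eta vs Tau: Tau, 7–6.
Beta vs Gamma: Beta is ranked higher on 2+4 = 6 ballots, Gamma on 7. Gamma wins 7–6.
Beta vs Sigma: Sigma, 11–2.
Beta vs Tau: Beta is ranked higher on 2+2+4 = 8 ballots, Tau on 5. Beta wins 8–5.
Gamma vs Sigma: Sigma, 11–2.
Gamma vs Tau: Gamma preferred on 2+2 = 4 ballots; Tau wins 9–4.
Sigma vs Tau: 2+4 = 6 for Sigma, 7 for Tau — Tau by 7–6.
Every project loses at least once (Theta loses to Sigma; Eta loses to Theta; Beta loses to Theta; Gamma loses to Theta; Sigma loses to Tau; Tau loses to Theta). The majority relation contains the cycle Theta → Tau → Sigma → Theta, so there is no Condorcet winner.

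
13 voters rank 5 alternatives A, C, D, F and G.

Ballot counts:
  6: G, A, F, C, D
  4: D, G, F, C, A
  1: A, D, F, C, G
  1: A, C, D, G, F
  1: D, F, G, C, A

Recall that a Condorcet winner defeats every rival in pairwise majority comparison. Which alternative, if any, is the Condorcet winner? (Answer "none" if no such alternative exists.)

none

Pairwise majorities:
A vs C: A wins 8–5.
A vs D: A, 8–5.
A–F: A 8–5.
A vs G: G, 11–2.
C–D: C 7–6.
C–F: F 12–1.
C vs G: G wins 11–2.
D vs F: D, 7–6.
D vs G: D, 7–6.
F vs G: G wins 11–2.
Each alternative drops at least one matchup (A loses to G; C loses to A; D loses to A; F loses to A; G loses to D); the cycle A → D → G → A rules out a Condorcet winner.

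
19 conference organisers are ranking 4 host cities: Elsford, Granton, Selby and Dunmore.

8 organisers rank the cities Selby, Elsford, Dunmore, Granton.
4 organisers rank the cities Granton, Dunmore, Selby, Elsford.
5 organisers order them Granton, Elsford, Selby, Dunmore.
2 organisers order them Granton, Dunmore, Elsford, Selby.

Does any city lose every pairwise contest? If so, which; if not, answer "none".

Dunmore

Head-to-head results (19 organisers):
Elsford vs Granton: 8 for Elsford, 11 for Granton — Granton by 11–8.
Elsford–Selby: Selby 12–7.
Elsford vs Dunmore: 13 to 6, Elsford.
Granton vs Selby: Granton wins 11–8.
Granton vs Dunmore: Granton, 11–8.
Selby vs Dunmore: Selby is ranked higher on 8+5 = 13 ballots, Dunmore on 6. Selby wins 13–6.
Dunmore loses to every other city — it is the Condorcet loser.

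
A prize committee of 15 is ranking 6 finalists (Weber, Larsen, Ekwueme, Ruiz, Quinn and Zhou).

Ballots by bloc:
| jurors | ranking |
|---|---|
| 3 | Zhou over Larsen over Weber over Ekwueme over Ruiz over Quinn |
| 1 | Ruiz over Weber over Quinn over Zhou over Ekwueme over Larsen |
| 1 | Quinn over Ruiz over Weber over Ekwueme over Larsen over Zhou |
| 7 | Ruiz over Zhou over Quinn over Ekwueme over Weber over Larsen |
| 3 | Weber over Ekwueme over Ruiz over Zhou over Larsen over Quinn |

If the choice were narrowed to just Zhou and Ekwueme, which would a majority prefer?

Zhou

Ballots ranking Zhou above Ekwueme: 3 + 1 + 7 = 11.
Ballots ranking Ekwueme above Zhou: 15 − 11 = 4.
Zhou wins the head-to-head 11–4.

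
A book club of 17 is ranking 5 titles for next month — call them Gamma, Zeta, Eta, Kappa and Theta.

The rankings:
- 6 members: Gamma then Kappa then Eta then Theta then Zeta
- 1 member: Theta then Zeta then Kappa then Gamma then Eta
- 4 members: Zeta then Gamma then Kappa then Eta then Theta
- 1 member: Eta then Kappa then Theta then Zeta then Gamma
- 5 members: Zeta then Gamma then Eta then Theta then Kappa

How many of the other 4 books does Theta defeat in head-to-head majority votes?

Theta against each rival (17 members):
Theta vs Gamma: 2 to 15, Gamma.
Theta vs Zeta: 8 to 9, Zeta.
Theta–Eta: Eta 16–1.
Theta–Kappa: Kappa 11–6.
Theta beats no one; loses to Gamma, Zeta, Eta, Kappa — 0 pairwise wins.

0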